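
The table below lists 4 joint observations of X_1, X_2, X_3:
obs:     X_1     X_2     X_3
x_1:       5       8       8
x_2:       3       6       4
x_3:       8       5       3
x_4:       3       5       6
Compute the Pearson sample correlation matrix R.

Step 1 — column means:
  mean(X_1) = (5 + 3 + 8 + 3) / 4 = 19/4 = 4.75
  mean(X_2) = (8 + 6 + 5 + 5) / 4 = 24/4 = 6
  mean(X_3) = (8 + 4 + 3 + 6) / 4 = 21/4 = 5.25

Step 2 — sample variances and covariances s[i,j] = (1/(n-1)) · Σ_k (x_{k,i} - mean_i) · (x_{k,j} - mean_j), with n-1 = 3:
  s[X_1,X_1] = ((0.25)·(0.25) + (-1.75)·(-1.75) + (3.25)·(3.25) + (-1.75)·(-1.75)) / 3 = 16.75/3 = 5.5833
  s[X_1,X_2] = ((0.25)·(2) + (-1.75)·(0) + (3.25)·(-1) + (-1.75)·(-1)) / 3 = -1/3 = -0.3333
  s[X_1,X_3] = ((0.25)·(2.75) + (-1.75)·(-1.25) + (3.25)·(-2.25) + (-1.75)·(0.75)) / 3 = -5.75/3 = -1.9167
  s[X_2,X_2] = ((2)·(2) + (0)·(0) + (-1)·(-1) + (-1)·(-1)) / 3 = 6/3 = 2
  s[X_2,X_3] = ((2)·(2.75) + (0)·(-1.25) + (-1)·(-2.25) + (-1)·(0.75)) / 3 = 7/3 = 2.3333
  s[X_3,X_3] = ((2.75)·(2.75) + (-1.25)·(-1.25) + (-2.25)·(-2.25) + (0.75)·(0.75)) / 3 = 14.75/3 = 4.9167
  Sample standard deviations s_i = √(s[i,i]):
  s(X_1) = √(5.5833) = 2.3629
  s(X_2) = √(2) = 1.4142
  s(X_3) = √(4.9167) = 2.2174

Step 3 — r_{ij} = s_{ij} / (s_i · s_j):
  r[X_1,X_1] = 1 (diagonal).
  r[X_1,X_2] = -0.3333 / (2.3629 · 1.4142) = -0.3333 / 3.3417 = -0.0998
  r[X_1,X_3] = -1.9167 / (2.3629 · 2.2174) = -1.9167 / 5.2394 = -0.3658
  r[X_2,X_2] = 1 (diagonal).
  r[X_2,X_3] = 2.3333 / (1.4142 · 2.2174) = 2.3333 / 3.1358 = 0.7441
  r[X_3,X_3] = 1 (diagonal).

R is symmetric with unit diagonal. Assembling:

R = [[1, -0.0998, -0.3658],
 [-0.0998, 1, 0.7441],
 [-0.3658, 0.7441, 1]]


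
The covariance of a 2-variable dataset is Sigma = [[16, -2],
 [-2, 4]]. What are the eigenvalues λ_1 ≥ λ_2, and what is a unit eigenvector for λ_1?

Step 1 — characteristic polynomial of 2×2 Sigma:
  det(Sigma - λI) = λ² - trace · λ + det = 0.
  trace = 16 + 4 = 20, det = 16·4 - (-2)² = 60.
Step 2 — discriminant:
  Δ = trace² - 4·det = 400 - 240 = 160.
Step 3 — eigenvalues:
  λ = (trace ± √Δ)/2 = (20 ± 12.6491)/2,
  λ_1 = 16.3246,  λ_2 = 3.6754.

Step 4 — unit eigenvector for λ_1: solve (Sigma - λ_1 I)v = 0. First row:
  (16 - 16.3246)·v_x + (-2)·v_y = 0, i.e. (-0.3246)·v_x + (-2)·v_y = 0,
  so v ∝ (b, λ_1 - a) = (-2, 0.3246); multiply by -1 so the first entry is positive: u = (2, -0.3246).
  ||u|| = √((2)² + (-0.3246)²) = √(4.1053) ≈ 2.0262,
  v_1 = u/||u|| ≈ (0.9871, -0.1602) (||v_1|| = 1).

λ_1 = 16.3246,  λ_2 = 3.6754;  v_1 ≈ (0.9871, -0.1602)


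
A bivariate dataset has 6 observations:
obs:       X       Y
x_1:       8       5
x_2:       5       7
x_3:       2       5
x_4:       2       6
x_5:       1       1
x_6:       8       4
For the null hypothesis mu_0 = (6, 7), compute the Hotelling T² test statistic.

Step 1 — sample mean vector:
  mean(X) = (8 + 5 + 2 + 2 + 1 + 8) / 6 = 26/6 = 4.3333
  mean(Y) = (5 + 7 + 5 + 6 + 1 + 4) / 6 = 28/6 = 4.6667
  x̄ = (4.3333, 4.6667),  deviation x̄ - mu_0 = (4.3333, 4.6667) - (6, 7) = (-1.6667, -2.3333).

Step 2 — sample covariance matrix, S[i,j] = (1/(n-1)) · Σ_k (x_{k,i} - mean_i) · (x_{k,j} - mean_j), divisor n-1 = 5:
  S[X,X] = ((3.6667)·(3.6667) + (0.6667)·(0.6667) + (-2.3333)·(-2.3333) + (-2.3333)·(-2.3333) + (-3.3333)·(-3.3333) + (3.6667)·(3.6667)) / 5 = 49.3333/5 = 9.8667
  S[X,Y] = ((3.6667)·(0.3333) + (0.6667)·(2.3333) + (-2.3333)·(0.3333) + (-2.3333)·(1.3333) + (-3.3333)·(-3.6667) + (3.6667)·(-0.6667)) / 5 = 8.6667/5 = 1.7333
  S[Y,Y] = ((0.3333)·(0.3333) + (2.3333)·(2.3333) + (0.3333)·(0.3333) + (1.3333)·(1.3333) + (-3.6667)·(-3.6667) + (-0.6667)·(-0.6667)) / 5 = 21.3333/5 = 4.2667
  S = [[9.8667, 1.7333],
 [1.7333, 4.2667]].

Step 3 — invert S. det(S) = 9.8667·4.2667 - (1.7333)² = 39.0933.
  S^{-1} = (1/det) · [[d, -b], [-b, a]] = [[0.1091, -0.0443],
 [-0.0443, 0.2524]].

Step 4 — quadratic form (x̄ - mu_0)^T · S^{-1} · (x̄ - mu_0):
  S^{-1} · (x̄ - mu_0) = (-0.0784, -0.515),
  (x̄ - mu_0)^T · [...] = (-1.6667)·(-0.0784) + (-2.3333)·(-0.515) = 1.3324.

Step 5 — scale by n: T² = 6 · 1.3324 = 7.9945.

T² ≈ 7.9945


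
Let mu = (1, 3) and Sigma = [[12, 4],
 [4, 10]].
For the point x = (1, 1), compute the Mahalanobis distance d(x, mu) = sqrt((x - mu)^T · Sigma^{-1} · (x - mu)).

Step 1 — centre the observation: (x - mu) = (0, -2).

Step 2 — invert Sigma. det(Sigma) = 12·10 - (4)² = 104.
  Sigma^{-1} = (1/det) · [[d, -b], [-b, a]] = [[0.0962, -0.0385],
 [-0.0385, 0.1154]].

Step 3 — form the quadratic (x - mu)^T · Sigma^{-1} · (x - mu):
  Sigma^{-1} · (x - mu) = (0.0769, -0.2308).
  (x - mu)^T · [Sigma^{-1} · (x - mu)] = (0)·(0.0769) + (-2)·(-0.2308) = 0.4615.

Step 4 — take square root: d = √(0.4615) ≈ 0.6794.

d(x, mu) = √(0.4615) ≈ 0.6794


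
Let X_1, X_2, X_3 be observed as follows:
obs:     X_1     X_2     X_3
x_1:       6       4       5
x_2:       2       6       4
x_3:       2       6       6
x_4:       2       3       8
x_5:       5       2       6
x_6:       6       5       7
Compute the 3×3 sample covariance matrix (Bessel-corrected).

Step 1 — column means:
  mean(X_1) = (6 + 2 + 2 + 2 + 5 + 6) / 6 = 23/6 = 3.8333
  mean(X_2) = (4 + 6 + 6 + 3 + 2 + 5) / 6 = 26/6 = 4.3333
  mean(X_3) = (5 + 4 + 6 + 8 + 6 + 7) / 6 = 36/6 = 6

Step 2 — sample covariance S[i,j] = (1/(n-1)) · Σ_k (x_{k,i} - mean_i) · (x_{k,j} - mean_j), with n-1 = 5.
  S[X_1,X_1] = ((2.1667)·(2.1667) + (-1.8333)·(-1.8333) + (-1.8333)·(-1.8333) + (-1.8333)·(-1.8333) + (1.1667)·(1.1667) + (2.1667)·(2.1667)) / 5 = 20.8333/5 = 4.1667
  S[X_1,X_2] = ((2.1667)·(-0.3333) + (-1.8333)·(1.6667) + (-1.8333)·(1.6667) + (-1.8333)·(-1.3333) + (1.1667)·(-2.3333) + (2.1667)·(0.6667)) / 5 = -5.6667/5 = -1.1333
  S[X_1,X_3] = ((2.1667)·(-1) + (-1.8333)·(-2) + (-1.8333)·(0) + (-1.8333)·(2) + (1.1667)·(0) + (2.1667)·(1)) / 5 = 0/5 = 0
  S[X_2,X_2] = ((-0.3333)·(-0.3333) + (1.6667)·(1.6667) + (1.6667)·(1.6667) + (-1.3333)·(-1.3333) + (-2.3333)·(-2.3333) + (0.6667)·(0.6667)) / 5 = 13.3333/5 = 2.6667
  S[X_2,X_3] = ((-0.3333)·(-1) + (1.6667)·(-2) + (1.6667)·(0) + (-1.3333)·(2) + (-2.3333)·(0) + (0.6667)·(1)) / 5 = -5/5 = -1
  S[X_3,X_3] = ((-1)·(-1) + (-2)·(-2) + (0)·(0) + (2)·(2) + (0)·(0) + (1)·(1)) / 5 = 10/5 = 2

S is symmetric (S[j,i] = S[i,j]). Assembling:

S = [[4.1667, -1.1333, 0],
 [-1.1333, 2.6667, -1],
 [0, -1, 2]]


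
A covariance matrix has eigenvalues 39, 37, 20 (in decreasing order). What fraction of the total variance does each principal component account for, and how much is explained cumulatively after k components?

Step 1 — total variance = trace(Sigma) = Σ λ_i = 39 + 37 + 20 = 96.

Step 2 — fraction explained by component i = λ_i / Σ λ:
  PC1: 39/96 = 0.4062
  PC2: 37/96 = 0.3854
  PC3: 20/96 = 0.2083

Step 3 — cumulative fraction after k components = (λ_1 + ... + λ_k) / Σ λ:
  k = 1: 39/96 = 0.4062
  k = 2: (39 + 37)/96 = 76/96 = 0.7917
  k = 3: (39 + 37 + 20)/96 = 96/96 = 1

Summary (fraction, with percent):

explained: PC1 0.4062 (40.62%), PC2 0.3854 (38.54%), PC3 0.2083 (20.83%);  cumulative: 0.4062, 0.7917, 1


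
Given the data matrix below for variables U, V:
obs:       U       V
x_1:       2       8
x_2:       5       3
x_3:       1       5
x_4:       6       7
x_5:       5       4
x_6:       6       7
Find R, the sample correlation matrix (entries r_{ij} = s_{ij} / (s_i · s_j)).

Step 1 — column means:
  mean(U) = (2 + 5 + 1 + 6 + 5 + 6) / 6 = 25/6 = 4.1667
  mean(V) = (8 + 3 + 5 + 7 + 4 + 7) / 6 = 34/6 = 5.6667

Step 2 — sample variances and covariances s[i,j] = (1/(n-1)) · Σ_k (x_{k,i} - mean_i) · (x_{k,j} - mean_j), with n-1 = 5:
  s[U,U] = ((-2.1667)·(-2.1667) + (0.8333)·(0.8333) + (-3.1667)·(-3.1667) + (1.8333)·(1.8333) + (0.8333)·(0.8333) + (1.8333)·(1.8333)) / 5 = 22.8333/5 = 4.5667
  s[U,V] = ((-2.1667)·(2.3333) + (0.8333)·(-2.6667) + (-3.1667)·(-0.6667) + (1.8333)·(1.3333) + (0.8333)·(-1.6667) + (1.8333)·(1.3333)) / 5 = -1.6667/5 = -0.3333
  s[V,V] = ((2.3333)·(2.3333) + (-2.6667)·(-2.6667) + (-0.6667)·(-0.6667) + (1.3333)·(1.3333) + (-1.6667)·(-1.6667) + (1.3333)·(1.3333)) / 5 = 19.3333/5 = 3.8667
  Sample standard deviations s_i = √(s[i,i]):
  s(U) = √(4.5667) = 2.137
  s(V) = √(3.8667) = 1.9664

Step 3 — r_{ij} = s_{ij} / (s_i · s_j):
  r[U,U] = 1 (diagonal).
  r[U,V] = -0.3333 / (2.137 · 1.9664) = -0.3333 / 4.2021 = -0.0793
  r[V,V] = 1 (diagonal).

R is symmetric with unit diagonal. Assembling:

R = [[1, -0.0793],
 [-0.0793, 1]]


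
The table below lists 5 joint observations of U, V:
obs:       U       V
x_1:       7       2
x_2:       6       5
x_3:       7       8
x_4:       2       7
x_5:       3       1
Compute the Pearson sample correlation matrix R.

Step 1 — column means:
  mean(U) = (7 + 6 + 7 + 2 + 3) / 5 = 25/5 = 5
  mean(V) = (2 + 5 + 8 + 7 + 1) / 5 = 23/5 = 4.6

Step 2 — sample variances and covariances s[i,j] = (1/(n-1)) · Σ_k (x_{k,i} - mean_i) · (x_{k,j} - mean_j), with n-1 = 4:
  s[U,U] = ((2)·(2) + (1)·(1) + (2)·(2) + (-3)·(-3) + (-2)·(-2)) / 4 = 22/4 = 5.5
  s[U,V] = ((2)·(-2.6) + (1)·(0.4) + (2)·(3.4) + (-3)·(2.4) + (-2)·(-3.6)) / 4 = 2/4 = 0.5
  s[V,V] = ((-2.6)·(-2.6) + (0.4)·(0.4) + (3.4)·(3.4) + (2.4)·(2.4) + (-3.6)·(-3.6)) / 4 = 37.2/4 = 9.3
  Sample standard deviations s_i = √(s[i,i]):
  s(U) = √(5.5) = 2.3452
  s(V) = √(9.3) = 3.0496

Step 3 — r_{ij} = s_{ij} / (s_i · s_j):
  r[U,U] = 1 (diagonal).
  r[U,V] = 0.5 / (2.3452 · 3.0496) = 0.5 / 7.1519 = 0.0699
  r[V,V] = 1 (diagonal).

R is symmetric with unit diagonal. Assembling:

R = [[1, 0.0699],
 [0.0699, 1]]


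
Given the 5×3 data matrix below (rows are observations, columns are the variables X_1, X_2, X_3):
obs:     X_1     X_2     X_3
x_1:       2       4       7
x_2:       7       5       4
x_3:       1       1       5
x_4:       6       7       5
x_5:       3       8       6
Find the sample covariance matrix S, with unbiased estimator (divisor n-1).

Step 1 — column means:
  mean(X_1) = (2 + 7 + 1 + 6 + 3) / 5 = 19/5 = 3.8
  mean(X_2) = (4 + 5 + 1 + 7 + 8) / 5 = 25/5 = 5
  mean(X_3) = (7 + 4 + 5 + 5 + 6) / 5 = 27/5 = 5.4

Step 2 — sample covariance S[i,j] = (1/(n-1)) · Σ_k (x_{k,i} - mean_i) · (x_{k,j} - mean_j), with n-1 = 4.
  S[X_1,X_1] = ((-1.8)·(-1.8) + (3.2)·(3.2) + (-2.8)·(-2.8) + (2.2)·(2.2) + (-0.8)·(-0.8)) / 4 = 26.8/4 = 6.7
  S[X_1,X_2] = ((-1.8)·(-1) + (3.2)·(0) + (-2.8)·(-4) + (2.2)·(2) + (-0.8)·(3)) / 4 = 15/4 = 3.75
  S[X_1,X_3] = ((-1.8)·(1.6) + (3.2)·(-1.4) + (-2.8)·(-0.4) + (2.2)·(-0.4) + (-0.8)·(0.6)) / 4 = -7.6/4 = -1.9
  S[X_2,X_2] = ((-1)·(-1) + (0)·(0) + (-4)·(-4) + (2)·(2) + (3)·(3)) / 4 = 30/4 = 7.5
  S[X_2,X_3] = ((-1)·(1.6) + (0)·(-1.4) + (-4)·(-0.4) + (2)·(-0.4) + (3)·(0.6)) / 4 = 1/4 = 0.25
  S[X_3,X_3] = ((1.6)·(1.6) + (-1.4)·(-1.4) + (-0.4)·(-0.4) + (-0.4)·(-0.4) + (0.6)·(0.6)) / 4 = 5.2/4 = 1.3

S is symmetric (S[j,i] = S[i,j]). Assembling:

S = [[6.7, 3.75, -1.9],
 [3.75, 7.5, 0.25],
 [-1.9, 0.25, 1.3]]


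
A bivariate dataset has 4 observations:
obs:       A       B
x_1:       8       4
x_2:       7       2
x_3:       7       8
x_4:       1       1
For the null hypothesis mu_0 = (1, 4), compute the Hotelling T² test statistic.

Step 1 — sample mean vector:
  mean(A) = (8 + 7 + 7 + 1) / 4 = 23/4 = 5.75
  mean(B) = (4 + 2 + 8 + 1) / 4 = 15/4 = 3.75
  x̄ = (5.75, 3.75),  deviation x̄ - mu_0 = (5.75, 3.75) - (1, 4) = (4.75, -0.25).

Step 2 — sample covariance matrix, S[i,j] = (1/(n-1)) · Σ_k (x_{k,i} - mean_i) · (x_{k,j} - mean_j), divisor n-1 = 3:
  S[A,A] = ((2.25)·(2.25) + (1.25)·(1.25) + (1.25)·(1.25) + (-4.75)·(-4.75)) / 3 = 30.75/3 = 10.25
  S[A,B] = ((2.25)·(0.25) + (1.25)·(-1.75) + (1.25)·(4.25) + (-4.75)·(-2.75)) / 3 = 16.75/3 = 5.5833
  S[B,B] = ((0.25)·(0.25) + (-1.75)·(-1.75) + (4.25)·(4.25) + (-2.75)·(-2.75)) / 3 = 28.75/3 = 9.5833
  S = [[10.25, 5.5833],
 [5.5833, 9.5833]].

Step 3 — invert S. det(S) = 10.25·9.5833 - (5.5833)² = 67.0556.
  S^{-1} = (1/det) · [[d, -b], [-b, a]] = [[0.1429, -0.0833],
 [-0.0833, 0.1529]].

Step 4 — quadratic form (x̄ - mu_0)^T · S^{-1} · (x̄ - mu_0):
  S^{-1} · (x̄ - mu_0) = (0.6997, -0.4337),
  (x̄ - mu_0)^T · [...] = (4.75)·(0.6997) + (-0.25)·(-0.4337) = 3.4319.

Step 5 — scale by n: T² = 4 · 3.4319 = 13.7274.

T² ≈ 13.7274


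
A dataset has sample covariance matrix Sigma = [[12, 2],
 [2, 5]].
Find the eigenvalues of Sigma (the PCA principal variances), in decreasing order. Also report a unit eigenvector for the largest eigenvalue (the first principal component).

Step 1 — characteristic polynomial of 2×2 Sigma:
  det(Sigma - λI) = λ² - trace · λ + det = 0.
  trace = 12 + 5 = 17, det = 12·5 - (2)² = 56.
Step 2 — discriminant:
  Δ = trace² - 4·det = 289 - 224 = 65.
Step 3 — eigenvalues:
  λ = (trace ± √Δ)/2 = (17 ± 8.0623)/2,
  λ_1 = 12.5311,  λ_2 = 4.4689.

Step 4 — unit eigenvector for λ_1: solve (Sigma - λ_1 I)v = 0. First row:
  (12 - 12.5311)·v_x + (2)·v_y = 0, i.e. (-0.5311)·v_x + (2)·v_y = 0,
  so v ∝ (b, λ_1 - a) = (2, 0.5311) = u.
  ||u|| = √((2)² + (0.5311)²) = √(4.2821) ≈ 2.0693,
  v_1 = u/||u|| ≈ (0.9665, 0.2567) (||v_1|| = 1).

λ_1 = 12.5311,  λ_2 = 4.4689;  v_1 ≈ (0.9665, 0.2567)


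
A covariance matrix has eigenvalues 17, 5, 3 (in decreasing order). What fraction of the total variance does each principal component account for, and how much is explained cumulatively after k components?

Step 1 — total variance = trace(Sigma) = Σ λ_i = 17 + 5 + 3 = 25.

Step 2 — fraction explained by component i = λ_i / Σ λ:
  PC1: 17/25 = 0.68
  PC2: 5/25 = 0.2
  PC3: 3/25 = 0.12

Step 3 — cumulative fraction after k components = (λ_1 + ... + λ_k) / Σ λ:
  k = 1: 17/25 = 0.68
  k = 2: (17 + 5)/25 = 22/25 = 0.88
  k = 3: (17 + 5 + 3)/25 = 25/25 = 1

Summary (fraction, with percent):

explained: PC1 0.68 (68%), PC2 0.2 (20%), PC3 0.12 (12%);  cumulative: 0.68, 0.88, 1


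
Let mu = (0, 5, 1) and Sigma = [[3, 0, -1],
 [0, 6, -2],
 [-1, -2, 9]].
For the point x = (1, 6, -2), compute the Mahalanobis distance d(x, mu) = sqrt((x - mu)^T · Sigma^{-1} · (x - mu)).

Step 1 — centre the observation: (x - mu) = (1, 1, -3).

Step 2 — invert Sigma (cofactor / det for 3×3, or solve directly):
  Sigma^{-1} = [[0.3472, 0.0139, 0.0417],
 [0.0139, 0.1806, 0.0417],
 [0.0417, 0.0417, 0.125]].

Step 3 — form the quadratic (x - mu)^T · Sigma^{-1} · (x - mu):
  Sigma^{-1} · (x - mu) = (0.2361, 0.0694, -0.2917).
  (x - mu)^T · [Sigma^{-1} · (x - mu)] = (1)·(0.2361) + (1)·(0.0694) + (-3)·(-0.2917) = 1.1806.

Step 4 — take square root: d = √(1.1806) ≈ 1.0865.

d(x, mu) = √(1.1806) ≈ 1.0865


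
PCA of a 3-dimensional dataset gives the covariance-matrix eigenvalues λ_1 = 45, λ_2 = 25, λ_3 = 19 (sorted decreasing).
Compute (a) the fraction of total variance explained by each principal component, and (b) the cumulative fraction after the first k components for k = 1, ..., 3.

Step 1 — total variance = trace(Sigma) = Σ λ_i = 45 + 25 + 19 = 89.

Step 2 — fraction explained by component i = λ_i / Σ λ:
  PC1: 45/89 = 0.5056
  PC2: 25/89 = 0.2809
  PC3: 19/89 = 0.2135

Step 3 — cumulative fraction after k components = (λ_1 + ... + λ_k) / Σ λ:
  k = 1: 45/89 = 0.5056
  k = 2: (45 + 25)/89 = 70/89 = 0.7865
  k = 3: (45 + 25 + 19)/89 = 89/89 = 1

Summary (fraction, with percent):

explained: PC1 0.5056 (50.56%), PC2 0.2809 (28.09%), PC3 0.2135 (21.35%);  cumulative: 0.5056, 0.7865, 1


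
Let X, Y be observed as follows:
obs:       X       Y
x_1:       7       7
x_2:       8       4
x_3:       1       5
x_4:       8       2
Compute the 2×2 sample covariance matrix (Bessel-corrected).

Step 1 — column means:
  mean(X) = (7 + 8 + 1 + 8) / 4 = 24/4 = 6
  mean(Y) = (7 + 4 + 5 + 2) / 4 = 18/4 = 4.5

Step 2 — sample covariance S[i,j] = (1/(n-1)) · Σ_k (x_{k,i} - mean_i) · (x_{k,j} - mean_j), with n-1 = 3.
  S[X,X] = ((1)·(1) + (2)·(2) + (-5)·(-5) + (2)·(2)) / 3 = 34/3 = 11.3333
  S[X,Y] = ((1)·(2.5) + (2)·(-0.5) + (-5)·(0.5) + (2)·(-2.5)) / 3 = -6/3 = -2
  S[Y,Y] = ((2.5)·(2.5) + (-0.5)·(-0.5) + (0.5)·(0.5) + (-2.5)·(-2.5)) / 3 = 13/3 = 4.3333

S is symmetric (S[j,i] = S[i,j]). Assembling:

S = [[11.3333, -2],
 [-2, 4.3333]]


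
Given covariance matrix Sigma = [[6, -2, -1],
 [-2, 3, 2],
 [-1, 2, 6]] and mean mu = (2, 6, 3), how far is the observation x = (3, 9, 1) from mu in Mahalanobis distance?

Step 1 — centre the observation: (x - mu) = (1, 3, -2).

Step 2 — invert Sigma (cofactor / det for 3×3, or solve directly):
  Sigma^{-1} = [[0.2154, 0.1538, -0.0154],
 [0.1538, 0.5385, -0.1538],
 [-0.0154, -0.1538, 0.2154]].

Step 3 — form the quadratic (x - mu)^T · Sigma^{-1} · (x - mu):
  Sigma^{-1} · (x - mu) = (0.7077, 2.0769, -0.9077).
  (x - mu)^T · [Sigma^{-1} · (x - mu)] = (1)·(0.7077) + (3)·(2.0769) + (-2)·(-0.9077) = 8.7538.

Step 4 — take square root: d = √(8.7538) ≈ 2.9587.

d(x, mu) = √(8.7538) ≈ 2.9587


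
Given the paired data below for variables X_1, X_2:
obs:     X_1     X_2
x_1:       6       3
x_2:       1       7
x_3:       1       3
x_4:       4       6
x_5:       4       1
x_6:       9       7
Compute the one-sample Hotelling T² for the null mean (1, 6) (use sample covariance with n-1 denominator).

Step 1 — sample mean vector:
  mean(X_1) = (6 + 1 + 1 + 4 + 4 + 9) / 6 = 25/6 = 4.1667
  mean(X_2) = (3 + 7 + 3 + 6 + 1 + 7) / 6 = 27/6 = 4.5
  x̄ = (4.1667, 4.5),  deviation x̄ - mu_0 = (4.1667, 4.5) - (1, 6) = (3.1667, -1.5).

Step 2 — sample covariance matrix, S[i,j] = (1/(n-1)) · Σ_k (x_{k,i} - mean_i) · (x_{k,j} - mean_j), divisor n-1 = 5:
  S[X_1,X_1] = ((1.8333)·(1.8333) + (-3.1667)·(-3.1667) + (-3.1667)·(-3.1667) + (-0.1667)·(-0.1667) + (-0.1667)·(-0.1667) + (4.8333)·(4.8333)) / 5 = 46.8333/5 = 9.3667
  S[X_1,X_2] = ((1.8333)·(-1.5) + (-3.1667)·(2.5) + (-3.1667)·(-1.5) + (-0.1667)·(1.5) + (-0.1667)·(-3.5) + (4.8333)·(2.5)) / 5 = 6.5/5 = 1.3
  S[X_2,X_2] = ((-1.5)·(-1.5) + (2.5)·(2.5) + (-1.5)·(-1.5) + (1.5)·(1.5) + (-3.5)·(-3.5) + (2.5)·(2.5)) / 5 = 31.5/5 = 6.3
  S = [[9.3667, 1.3],
 [1.3, 6.3]].

Step 3 — invert S. det(S) = 9.3667·6.3 - (1.3)² = 57.32.
  S^{-1} = (1/det) · [[d, -b], [-b, a]] = [[0.1099, -0.0227],
 [-0.0227, 0.1634]].

Step 4 — quadratic form (x̄ - mu_0)^T · S^{-1} · (x̄ - mu_0):
  S^{-1} · (x̄ - mu_0) = (0.3821, -0.3169),
  (x̄ - mu_0)^T · [...] = (3.1667)·(0.3821) + (-1.5)·(-0.3169) = 1.6853.

Step 5 — scale by n: T² = 6 · 1.6853 = 10.1117.

T² ≈ 10.1117


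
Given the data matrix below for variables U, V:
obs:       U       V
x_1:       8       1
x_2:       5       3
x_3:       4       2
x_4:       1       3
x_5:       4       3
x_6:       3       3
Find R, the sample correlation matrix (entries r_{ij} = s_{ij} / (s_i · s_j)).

Step 1 — column means:
  mean(U) = (8 + 5 + 4 + 1 + 4 + 3) / 6 = 25/6 = 4.1667
  mean(V) = (1 + 3 + 2 + 3 + 3 + 3) / 6 = 15/6 = 2.5

Step 2 — sample variances and covariances s[i,j] = (1/(n-1)) · Σ_k (x_{k,i} - mean_i) · (x_{k,j} - mean_j), with n-1 = 5:
  s[U,U] = ((3.8333)·(3.8333) + (0.8333)·(0.8333) + (-0.1667)·(-0.1667) + (-3.1667)·(-3.1667) + (-0.1667)·(-0.1667) + (-1.1667)·(-1.1667)) / 5 = 26.8333/5 = 5.3667
  s[U,V] = ((3.8333)·(-1.5) + (0.8333)·(0.5) + (-0.1667)·(-0.5) + (-3.1667)·(0.5) + (-0.1667)·(0.5) + (-1.1667)·(0.5)) / 5 = -7.5/5 = -1.5
  s[V,V] = ((-1.5)·(-1.5) + (0.5)·(0.5) + (-0.5)·(-0.5) + (0.5)·(0.5) + (0.5)·(0.5) + (0.5)·(0.5)) / 5 = 3.5/5 = 0.7
  Sample standard deviations s_i = √(s[i,i]):
  s(U) = √(5.3667) = 2.3166
  s(V) = √(0.7) = 0.8367

Step 3 — r_{ij} = s_{ij} / (s_i · s_j):
  r[U,U] = 1 (diagonal).
  r[U,V] = -1.5 / (2.3166 · 0.8367) = -1.5 / 1.9382 = -0.7739
  r[V,V] = 1 (diagonal).

R is symmetric with unit diagonal. Assembling:

R = [[1, -0.7739],
 [-0.7739, 1]]


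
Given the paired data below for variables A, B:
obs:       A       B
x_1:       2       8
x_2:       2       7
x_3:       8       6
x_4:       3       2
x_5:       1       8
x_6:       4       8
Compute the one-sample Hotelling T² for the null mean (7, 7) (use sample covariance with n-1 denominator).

Step 1 — sample mean vector:
  mean(A) = (2 + 2 + 8 + 3 + 1 + 4) / 6 = 20/6 = 3.3333
  mean(B) = (8 + 7 + 6 + 2 + 8 + 8) / 6 = 39/6 = 6.5
  x̄ = (3.3333, 6.5),  deviation x̄ - mu_0 = (3.3333, 6.5) - (7, 7) = (-3.6667, -0.5).

Step 2 — sample covariance matrix, S[i,j] = (1/(n-1)) · Σ_k (x_{k,i} - mean_i) · (x_{k,j} - mean_j), divisor n-1 = 5:
  S[A,A] = ((-1.3333)·(-1.3333) + (-1.3333)·(-1.3333) + (4.6667)·(4.6667) + (-0.3333)·(-0.3333) + (-2.3333)·(-2.3333) + (0.6667)·(0.6667)) / 5 = 31.3333/5 = 6.2667
  S[A,B] = ((-1.3333)·(1.5) + (-1.3333)·(0.5) + (4.6667)·(-0.5) + (-0.3333)·(-4.5) + (-2.3333)·(1.5) + (0.6667)·(1.5)) / 5 = -6/5 = -1.2
  S[B,B] = ((1.5)·(1.5) + (0.5)·(0.5) + (-0.5)·(-0.5) + (-4.5)·(-4.5) + (1.5)·(1.5) + (1.5)·(1.5)) / 5 = 27.5/5 = 5.5
  S = [[6.2667, -1.2],
 [-1.2, 5.5]].

Step 3 — invert S. det(S) = 6.2667·5.5 - (-1.2)² = 33.0267.
  S^{-1} = (1/det) · [[d, -b], [-b, a]] = [[0.1665, 0.0363],
 [0.0363, 0.1897]].

Step 4 — quadratic form (x̄ - mu_0)^T · S^{-1} · (x̄ - mu_0):
  S^{-1} · (x̄ - mu_0) = (-0.6288, -0.2281),
  (x̄ - mu_0)^T · [...] = (-3.6667)·(-0.6288) + (-0.5)·(-0.2281) = 2.4196.

Step 5 — scale by n: T² = 6 · 2.4196 = 14.5176.

T² ≈ 14.5176


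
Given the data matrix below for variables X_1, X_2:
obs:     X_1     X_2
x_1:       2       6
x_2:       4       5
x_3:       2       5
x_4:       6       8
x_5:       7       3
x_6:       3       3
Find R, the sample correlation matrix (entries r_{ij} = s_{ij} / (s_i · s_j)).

Step 1 — column means:
  mean(X_1) = (2 + 4 + 2 + 6 + 7 + 3) / 6 = 24/6 = 4
  mean(X_2) = (6 + 5 + 5 + 8 + 3 + 3) / 6 = 30/6 = 5

Step 2 — sample variances and covariances s[i,j] = (1/(n-1)) · Σ_k (x_{k,i} - mean_i) · (x_{k,j} - mean_j), with n-1 = 5:
  s[X_1,X_1] = ((-2)·(-2) + (0)·(0) + (-2)·(-2) + (2)·(2) + (3)·(3) + (-1)·(-1)) / 5 = 22/5 = 4.4
  s[X_1,X_2] = ((-2)·(1) + (0)·(0) + (-2)·(0) + (2)·(3) + (3)·(-2) + (-1)·(-2)) / 5 = 0/5 = 0
  s[X_2,X_2] = ((1)·(1) + (0)·(0) + (0)·(0) + (3)·(3) + (-2)·(-2) + (-2)·(-2)) / 5 = 18/5 = 3.6
  Sample standard deviations s_i = √(s[i,i]):
  s(X_1) = √(4.4) = 2.0976
  s(X_2) = √(3.6) = 1.8974

Step 3 — r_{ij} = s_{ij} / (s_i · s_j):
  r[X_1,X_1] = 1 (diagonal).
  r[X_1,X_2] = 0 / (2.0976 · 1.8974) = 0 / 3.9799 = 0
  r[X_2,X_2] = 1 (diagonal).

R is symmetric with unit diagonal. Assembling:

R = [[1, 0],
 [0, 1]]


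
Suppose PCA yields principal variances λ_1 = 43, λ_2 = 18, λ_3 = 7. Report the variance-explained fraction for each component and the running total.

Step 1 — total variance = trace(Sigma) = Σ λ_i = 43 + 18 + 7 = 68.

Step 2 — fraction explained by component i = λ_i / Σ λ:
  PC1: 43/68 = 0.6324
  PC2: 18/68 = 0.2647
  PC3: 7/68 = 0.1029

Step 3 — cumulative fraction after k components = (λ_1 + ... + λ_k) / Σ λ:
  k = 1: 43/68 = 0.6324
  k = 2: (43 + 18)/68 = 61/68 = 0.8971
  k = 3: (43 + 18 + 7)/68 = 68/68 = 1

Summary (fraction, with percent):

explained: PC1 0.6324 (63.24%), PC2 0.2647 (26.47%), PC3 0.1029 (10.29%);  cumulative: 0.6324, 0.8971, 1


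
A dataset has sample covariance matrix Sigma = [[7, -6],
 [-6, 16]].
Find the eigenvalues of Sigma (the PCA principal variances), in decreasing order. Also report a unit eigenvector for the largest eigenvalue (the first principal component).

Step 1 — characteristic polynomial of 2×2 Sigma:
  det(Sigma - λI) = λ² - trace · λ + det = 0.
  trace = 7 + 16 = 23, det = 7·16 - (-6)² = 76.
Step 2 — discriminant:
  Δ = trace² - 4·det = 529 - 304 = 225.
Step 3 — eigenvalues:
  λ = (trace ± √Δ)/2 = (23 ± 15)/2,
  λ_1 = 19,  λ_2 = 4.

Step 4 — unit eigenvector for λ_1: solve (Sigma - λ_1 I)v = 0. First row:
  (7 - 19)·v_x + (-6)·v_y = 0, i.e. (-12)·v_x + (-6)·v_y = 0,
  so v ∝ (b, λ_1 - a) = (-6, 12); multiply by -1 so the first entry is positive: u = (6, -12).
  ||u|| = √((6)² + (-12)²) = √(180) ≈ 13.4164,
  v_1 = u/||u|| ≈ (0.4472, -0.8944) (||v_1|| = 1).

λ_1 = 19,  λ_2 = 4;  v_1 ≈ (0.4472, -0.8944)


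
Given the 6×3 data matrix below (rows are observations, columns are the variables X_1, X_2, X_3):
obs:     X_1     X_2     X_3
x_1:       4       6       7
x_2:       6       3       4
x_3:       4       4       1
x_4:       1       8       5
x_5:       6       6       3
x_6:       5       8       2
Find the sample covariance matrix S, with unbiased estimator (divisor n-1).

Step 1 — column means:
  mean(X_1) = (4 + 6 + 4 + 1 + 6 + 5) / 6 = 26/6 = 4.3333
  mean(X_2) = (6 + 3 + 4 + 8 + 6 + 8) / 6 = 35/6 = 5.8333
  mean(X_3) = (7 + 4 + 1 + 5 + 3 + 2) / 6 = 22/6 = 3.6667

Step 2 — sample covariance S[i,j] = (1/(n-1)) · Σ_k (x_{k,i} - mean_i) · (x_{k,j} - mean_j), with n-1 = 5.
  S[X_1,X_1] = ((-0.3333)·(-0.3333) + (1.6667)·(1.6667) + (-0.3333)·(-0.3333) + (-3.3333)·(-3.3333) + (1.6667)·(1.6667) + (0.6667)·(0.6667)) / 5 = 17.3333/5 = 3.4667
  S[X_1,X_2] = ((-0.3333)·(0.1667) + (1.6667)·(-2.8333) + (-0.3333)·(-1.8333) + (-3.3333)·(2.1667) + (1.6667)·(0.1667) + (0.6667)·(2.1667)) / 5 = -9.6667/5 = -1.9333
  S[X_1,X_3] = ((-0.3333)·(3.3333) + (1.6667)·(0.3333) + (-0.3333)·(-2.6667) + (-3.3333)·(1.3333) + (1.6667)·(-0.6667) + (0.6667)·(-1.6667)) / 5 = -6.3333/5 = -1.2667
  S[X_2,X_2] = ((0.1667)·(0.1667) + (-2.8333)·(-2.8333) + (-1.8333)·(-1.8333) + (2.1667)·(2.1667) + (0.1667)·(0.1667) + (2.1667)·(2.1667)) / 5 = 20.8333/5 = 4.1667
  S[X_2,X_3] = ((0.1667)·(3.3333) + (-2.8333)·(0.3333) + (-1.8333)·(-2.6667) + (2.1667)·(1.3333) + (0.1667)·(-0.6667) + (2.1667)·(-1.6667)) / 5 = 3.6667/5 = 0.7333
  S[X_3,X_3] = ((3.3333)·(3.3333) + (0.3333)·(0.3333) + (-2.6667)·(-2.6667) + (1.3333)·(1.3333) + (-0.6667)·(-0.6667) + (-1.6667)·(-1.6667)) / 5 = 23.3333/5 = 4.6667

S is symmetric (S[j,i] = S[i,j]). Assembling:

S = [[3.4667, -1.9333, -1.2667],
 [-1.9333, 4.1667, 0.7333],
 [-1.2667, 0.7333, 4.6667]]


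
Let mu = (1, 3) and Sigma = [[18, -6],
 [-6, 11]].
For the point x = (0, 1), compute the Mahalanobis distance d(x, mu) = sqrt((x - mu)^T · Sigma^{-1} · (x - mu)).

Step 1 — centre the observation: (x - mu) = (-1, -2).

Step 2 — invert Sigma. det(Sigma) = 18·11 - (-6)² = 162.
  Sigma^{-1} = (1/det) · [[d, -b], [-b, a]] = [[0.0679, 0.037],
 [0.037, 0.1111]].

Step 3 — form the quadratic (x - mu)^T · Sigma^{-1} · (x - mu):
  Sigma^{-1} · (x - mu) = (-0.142, -0.2593).
  (x - mu)^T · [Sigma^{-1} · (x - mu)] = (-1)·(-0.142) + (-2)·(-0.2593) = 0.6605.

Step 4 — take square root: d = √(0.6605) ≈ 0.8127.

d(x, mu) = √(0.6605) ≈ 0.8127


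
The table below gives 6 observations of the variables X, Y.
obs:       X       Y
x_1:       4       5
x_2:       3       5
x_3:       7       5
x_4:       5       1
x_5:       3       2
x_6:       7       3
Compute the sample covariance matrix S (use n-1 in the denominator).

Step 1 — column means:
  mean(X) = (4 + 3 + 7 + 5 + 3 + 7) / 6 = 29/6 = 4.8333
  mean(Y) = (5 + 5 + 5 + 1 + 2 + 3) / 6 = 21/6 = 3.5

Step 2 — sample covariance S[i,j] = (1/(n-1)) · Σ_k (x_{k,i} - mean_i) · (x_{k,j} - mean_j), with n-1 = 5.
  S[X,X] = ((-0.8333)·(-0.8333) + (-1.8333)·(-1.8333) + (2.1667)·(2.1667) + (0.1667)·(0.1667) + (-1.8333)·(-1.8333) + (2.1667)·(2.1667)) / 5 = 16.8333/5 = 3.3667
  S[X,Y] = ((-0.8333)·(1.5) + (-1.8333)·(1.5) + (2.1667)·(1.5) + (0.1667)·(-2.5) + (-1.8333)·(-1.5) + (2.1667)·(-0.5)) / 5 = 0.5/5 = 0.1
  S[Y,Y] = ((1.5)·(1.5) + (1.5)·(1.5) + (1.5)·(1.5) + (-2.5)·(-2.5) + (-1.5)·(-1.5) + (-0.5)·(-0.5)) / 5 = 15.5/5 = 3.1

S is symmetric (S[j,i] = S[i,j]). Assembling:

S = [[3.3667, 0.1],
 [0.1, 3.1]]


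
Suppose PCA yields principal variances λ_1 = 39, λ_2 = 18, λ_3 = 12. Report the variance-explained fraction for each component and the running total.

Step 1 — total variance = trace(Sigma) = Σ λ_i = 39 + 18 + 12 = 69.

Step 2 — fraction explained by component i = λ_i / Σ λ:
  PC1: 39/69 = 0.5652
  PC2: 18/69 = 0.2609
  PC3: 12/69 = 0.1739

Step 3 — cumulative fraction after k components = (λ_1 + ... + λ_k) / Σ λ:
  k = 1: 39/69 = 0.5652
  k = 2: (39 + 18)/69 = 57/69 = 0.8261
  k = 3: (39 + 18 + 12)/69 = 69/69 = 1

Summary (fraction, with percent):

explained: PC1 0.5652 (56.52%), PC2 0.2609 (26.09%), PC3 0.1739 (17.39%);  cumulative: 0.5652, 0.8261, 1


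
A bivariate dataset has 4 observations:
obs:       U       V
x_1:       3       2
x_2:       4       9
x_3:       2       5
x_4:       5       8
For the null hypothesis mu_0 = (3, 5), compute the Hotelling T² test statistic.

Step 1 — sample mean vector:
  mean(U) = (3 + 4 + 2 + 5) / 4 = 14/4 = 3.5
  mean(V) = (2 + 9 + 5 + 8) / 4 = 24/4 = 6
  x̄ = (3.5, 6),  deviation x̄ - mu_0 = (3.5, 6) - (3, 5) = (0.5, 1).

Step 2 — sample covariance matrix, S[i,j] = (1/(n-1)) · Σ_k (x_{k,i} - mean_i) · (x_{k,j} - mean_j), divisor n-1 = 3:
  S[U,U] = ((-0.5)·(-0.5) + (0.5)·(0.5) + (-1.5)·(-1.5) + (1.5)·(1.5)) / 3 = 5/3 = 1.6667
  S[U,V] = ((-0.5)·(-4) + (0.5)·(3) + (-1.5)·(-1) + (1.5)·(2)) / 3 = 8/3 = 2.6667
  S[V,V] = ((-4)·(-4) + (3)·(3) + (-1)·(-1) + (2)·(2)) / 3 = 30/3 = 10
  S = [[1.6667, 2.6667],
 [2.6667, 10]].

Step 3 — invert S. det(S) = 1.6667·10 - (2.6667)² = 9.5556.
  S^{-1} = (1/det) · [[d, -b], [-b, a]] = [[1.0465, -0.2791],
 [-0.2791, 0.1744]].

Step 4 — quadratic form (x̄ - mu_0)^T · S^{-1} · (x̄ - mu_0):
  S^{-1} · (x̄ - mu_0) = (0.2442, 0.0349),
  (x̄ - mu_0)^T · [...] = (0.5)·(0.2442) + (1)·(0.0349) = 0.157.

Step 5 — scale by n: T² = 4 · 0.157 = 0.6279.

T² ≈ 0.6279


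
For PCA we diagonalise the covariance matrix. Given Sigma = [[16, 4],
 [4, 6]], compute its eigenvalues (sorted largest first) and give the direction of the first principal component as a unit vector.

Step 1 — characteristic polynomial of 2×2 Sigma:
  det(Sigma - λI) = λ² - trace · λ + det = 0.
  trace = 16 + 6 = 22, det = 16·6 - (4)² = 80.
Step 2 — discriminant:
  Δ = trace² - 4·det = 484 - 320 = 164.
Step 3 — eigenvalues:
  λ = (trace ± √Δ)/2 = (22 ± 12.8062)/2,
  λ_1 = 17.4031,  λ_2 = 4.5969.

Step 4 — unit eigenvector for λ_1: solve (Sigma - λ_1 I)v = 0. First row:
  (16 - 17.4031)·v_x + (4)·v_y = 0, i.e. (-1.4031)·v_x + (4)·v_y = 0,
  so v ∝ (b, λ_1 - a) = (4, 1.4031) = u.
  ||u|| = √((4)² + (1.4031)²) = √(17.9688) ≈ 4.239,
  v_1 = u/||u|| ≈ (0.9436, 0.331) (||v_1|| = 1).

λ_1 = 17.4031,  λ_2 = 4.5969;  v_1 ≈ (0.9436, 0.331)


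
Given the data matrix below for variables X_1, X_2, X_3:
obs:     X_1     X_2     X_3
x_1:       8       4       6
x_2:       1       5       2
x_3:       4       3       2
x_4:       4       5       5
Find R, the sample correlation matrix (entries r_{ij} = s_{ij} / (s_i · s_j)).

Step 1 — column means:
  mean(X_1) = (8 + 1 + 4 + 4) / 4 = 17/4 = 4.25
  mean(X_2) = (4 + 5 + 3 + 5) / 4 = 17/4 = 4.25
  mean(X_3) = (6 + 2 + 2 + 5) / 4 = 15/4 = 3.75

Step 2 — sample variances and covariances s[i,j] = (1/(n-1)) · Σ_k (x_{k,i} - mean_i) · (x_{k,j} - mean_j), with n-1 = 3:
  s[X_1,X_1] = ((3.75)·(3.75) + (-3.25)·(-3.25) + (-0.25)·(-0.25) + (-0.25)·(-0.25)) / 3 = 24.75/3 = 8.25
  s[X_1,X_2] = ((3.75)·(-0.25) + (-3.25)·(0.75) + (-0.25)·(-1.25) + (-0.25)·(0.75)) / 3 = -3.25/3 = -1.0833
  s[X_1,X_3] = ((3.75)·(2.25) + (-3.25)·(-1.75) + (-0.25)·(-1.75) + (-0.25)·(1.25)) / 3 = 14.25/3 = 4.75
  s[X_2,X_2] = ((-0.25)·(-0.25) + (0.75)·(0.75) + (-1.25)·(-1.25) + (0.75)·(0.75)) / 3 = 2.75/3 = 0.9167
  s[X_2,X_3] = ((-0.25)·(2.25) + (0.75)·(-1.75) + (-1.25)·(-1.75) + (0.75)·(1.25)) / 3 = 1.25/3 = 0.4167
  s[X_3,X_3] = ((2.25)·(2.25) + (-1.75)·(-1.75) + (-1.75)·(-1.75) + (1.25)·(1.25)) / 3 = 12.75/3 = 4.25
  Sample standard deviations s_i = √(s[i,i]):
  s(X_1) = √(8.25) = 2.8723
  s(X_2) = √(0.9167) = 0.9574
  s(X_3) = √(4.25) = 2.0616

Step 3 — r_{ij} = s_{ij} / (s_i · s_j):
  r[X_1,X_1] = 1 (diagonal).
  r[X_1,X_2] = -1.0833 / (2.8723 · 0.9574) = -1.0833 / 2.75 = -0.3939
  r[X_1,X_3] = 4.75 / (2.8723 · 2.0616) = 4.75 / 5.9214 = 0.8022
  r[X_2,X_2] = 1 (diagonal).
  r[X_2,X_3] = 0.4167 / (0.9574 · 2.0616) = 0.4167 / 1.9738 = 0.2111
  r[X_3,X_3] = 1 (diagonal).

R is symmetric with unit diagonal. Assembling:

R = [[1, -0.3939, 0.8022],
 [-0.3939, 1, 0.2111],
 [0.8022, 0.2111, 1]]


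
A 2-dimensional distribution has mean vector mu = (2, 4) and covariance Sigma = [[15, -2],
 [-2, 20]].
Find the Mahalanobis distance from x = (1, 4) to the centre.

Step 1 — centre the observation: (x - mu) = (-1, 0).

Step 2 — invert Sigma. det(Sigma) = 15·20 - (-2)² = 296.
  Sigma^{-1} = (1/det) · [[d, -b], [-b, a]] = [[0.0676, 0.0068],
 [0.0068, 0.0507]].

Step 3 — form the quadratic (x - mu)^T · Sigma^{-1} · (x - mu):
  Sigma^{-1} · (x - mu) = (-0.0676, -0.0068).
  (x - mu)^T · [Sigma^{-1} · (x - mu)] = (-1)·(-0.0676) + (0)·(-0.0068) = 0.0676.

Step 4 — take square root: d = √(0.0676) ≈ 0.2599.

d(x, mu) = √(0.0676) ≈ 0.2599


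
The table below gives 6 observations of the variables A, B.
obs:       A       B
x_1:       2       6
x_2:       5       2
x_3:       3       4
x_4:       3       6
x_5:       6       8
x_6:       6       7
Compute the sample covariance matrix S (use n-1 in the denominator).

Step 1 — column means:
  mean(A) = (2 + 5 + 3 + 3 + 6 + 6) / 6 = 25/6 = 4.1667
  mean(B) = (6 + 2 + 4 + 6 + 8 + 7) / 6 = 33/6 = 5.5

Step 2 — sample covariance S[i,j] = (1/(n-1)) · Σ_k (x_{k,i} - mean_i) · (x_{k,j} - mean_j), with n-1 = 5.
  S[A,A] = ((-2.1667)·(-2.1667) + (0.8333)·(0.8333) + (-1.1667)·(-1.1667) + (-1.1667)·(-1.1667) + (1.8333)·(1.8333) + (1.8333)·(1.8333)) / 5 = 14.8333/5 = 2.9667
  S[A,B] = ((-2.1667)·(0.5) + (0.8333)·(-3.5) + (-1.1667)·(-1.5) + (-1.1667)·(0.5) + (1.8333)·(2.5) + (1.8333)·(1.5)) / 5 = 4.5/5 = 0.9
  S[B,B] = ((0.5)·(0.5) + (-3.5)·(-3.5) + (-1.5)·(-1.5) + (0.5)·(0.5) + (2.5)·(2.5) + (1.5)·(1.5)) / 5 = 23.5/5 = 4.7

S is symmetric (S[j,i] = S[i,j]). Assembling:

S = [[2.9667, 0.9],
 [0.9, 4.7]]


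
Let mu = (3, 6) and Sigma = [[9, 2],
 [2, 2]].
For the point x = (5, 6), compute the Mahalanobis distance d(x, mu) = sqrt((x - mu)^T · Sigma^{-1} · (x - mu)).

Step 1 — centre the observation: (x - mu) = (2, 0).

Step 2 — invert Sigma. det(Sigma) = 9·2 - (2)² = 14.
  Sigma^{-1} = (1/det) · [[d, -b], [-b, a]] = [[0.1429, -0.1429],
 [-0.1429, 0.6429]].

Step 3 — form the quadratic (x - mu)^T · Sigma^{-1} · (x - mu):
  Sigma^{-1} · (x - mu) = (0.2857, -0.2857).
  (x - mu)^T · [Sigma^{-1} · (x - mu)] = (2)·(0.2857) + (0)·(-0.2857) = 0.5714.

Step 4 — take square root: d = √(0.5714) ≈ 0.7559.

d(x, mu) = √(0.5714) ≈ 0.7559


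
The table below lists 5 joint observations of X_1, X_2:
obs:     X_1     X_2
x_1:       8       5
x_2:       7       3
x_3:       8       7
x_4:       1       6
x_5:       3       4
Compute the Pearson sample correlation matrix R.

Step 1 — column means:
  mean(X_1) = (8 + 7 + 8 + 1 + 3) / 5 = 27/5 = 5.4
  mean(X_2) = (5 + 3 + 7 + 6 + 4) / 5 = 25/5 = 5

Step 2 — sample variances and covariances s[i,j] = (1/(n-1)) · Σ_k (x_{k,i} - mean_i) · (x_{k,j} - mean_j), with n-1 = 4:
  s[X_1,X_1] = ((2.6)·(2.6) + (1.6)·(1.6) + (2.6)·(2.6) + (-4.4)·(-4.4) + (-2.4)·(-2.4)) / 4 = 41.2/4 = 10.3
  s[X_1,X_2] = ((2.6)·(0) + (1.6)·(-2) + (2.6)·(2) + (-4.4)·(1) + (-2.4)·(-1)) / 4 = 0/4 = 0
  s[X_2,X_2] = ((0)·(0) + (-2)·(-2) + (2)·(2) + (1)·(1) + (-1)·(-1)) / 4 = 10/4 = 2.5
  Sample standard deviations s_i = √(s[i,i]):
  s(X_1) = √(10.3) = 3.2094
  s(X_2) = √(2.5) = 1.5811

Step 3 — r_{ij} = s_{ij} / (s_i · s_j):
  r[X_1,X_1] = 1 (diagonal).
  r[X_1,X_2] = 0 / (3.2094 · 1.5811) = 0 / 5.0744 = 0
  r[X_2,X_2] = 1 (diagonal).

R is symmetric with unit diagonal. Assembling:

R = [[1, 0],
 [0, 1]]


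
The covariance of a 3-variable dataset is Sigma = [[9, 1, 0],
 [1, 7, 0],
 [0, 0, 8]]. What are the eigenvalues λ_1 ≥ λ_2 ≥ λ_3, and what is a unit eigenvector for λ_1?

Step 1 — characteristic polynomial p(λ) = det(λI - Sigma) = λ³ - tr·λ² + c_1·λ - det, where tr = trace, c_1 = sum of the principal 2×2 minors, det = det(Sigma):
  tr = 9 + 7 + 8 = 24,
  c_1 = (9·7 - (1)²) + (9·8 - (0)²) + (7·8 - (0)²) = 62 + 72 + 56 = 190,
  det = 9·(7·8 - (0)²) - (1)·((1)·8 - (0)·(0)) + (0)·((1)·(0) - 7·(0)) = 9·(56) - (1)·(8) + (0)·(0) = 496.
  So p(λ) = λ³ - 24λ² + 190λ - 496.
Step 2 — look for an integer root (rational root theorem: any rational root is an integer divisor of 496). Testing λ = 8:
  p(8) = 512 - 1536 + 1520 - 496 = 0  ✓
  Dividing out (λ - 8): p(λ) = (λ - 8)(λ² - 16λ + 62).
Step 3 — remaining eigenvalues from the quadratic λ² - 16λ + 62 = 0:
  Δ = 16² - 4·62 = 256 - 248 = 8,  λ = (16 ± √8)/2 = (16 ± 2.8284)/2 ≈ 9.4142 or 6.5858.
  Sorted: λ_1 = 9.4142,  λ_2 = 8,  λ_3 = 6.5858  (check: sum = 24 = tr ✓).

Step 4 — unit eigenvector for λ_1 ≈ 9.4142: v spans the null space of (Sigma - λ_1 I), whose rows are
  r_1 = (-0.4142, 1, 0),  r_2 = (1, -2.4142, 0),  r_3 = (0, 0, -1.4142).
  v is orthogonal to every row, so take v ∝ r_1 × r_3 = ((1)·(-1.4142) - (0)·(0), (0)·(0) - (-0.4142)·(-1.4142), (-0.4142)·(0) - (1)·(0)) ≈ (-1.4142, -0.5858, 0).
  Rescale (multiply by -1 so the first nonzero entry is positive): u = (1.4142, 0.5858, 0).
  ||u|| = √((1.4142)² + (0.5858)² + (0)²) = √(2.3431) ≈ 1.5307,  v_1 = u/||u|| ≈ (0.9239, 0.3827, 0) (||v_1|| = 1).

λ_1 = 9.4142,  λ_2 = 8,  λ_3 = 6.5858;  v_1 ≈ (0.9239, 0.3827, 0)


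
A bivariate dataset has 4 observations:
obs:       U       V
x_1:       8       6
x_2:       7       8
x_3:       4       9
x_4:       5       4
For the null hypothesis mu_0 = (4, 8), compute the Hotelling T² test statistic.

Step 1 — sample mean vector:
  mean(U) = (8 + 7 + 4 + 5) / 4 = 24/4 = 6
  mean(V) = (6 + 8 + 9 + 4) / 4 = 27/4 = 6.75
  x̄ = (6, 6.75),  deviation x̄ - mu_0 = (6, 6.75) - (4, 8) = (2, -1.25).

Step 2 — sample covariance matrix, S[i,j] = (1/(n-1)) · Σ_k (x_{k,i} - mean_i) · (x_{k,j} - mean_j), divisor n-1 = 3:
  S[U,U] = ((2)·(2) + (1)·(1) + (-2)·(-2) + (-1)·(-1)) / 3 = 10/3 = 3.3333
  S[U,V] = ((2)·(-0.75) + (1)·(1.25) + (-2)·(2.25) + (-1)·(-2.75)) / 3 = -2/3 = -0.6667
  S[V,V] = ((-0.75)·(-0.75) + (1.25)·(1.25) + (2.25)·(2.25) + (-2.75)·(-2.75)) / 3 = 14.75/3 = 4.9167
  S = [[3.3333, -0.6667],
 [-0.6667, 4.9167]].

Step 3 — invert S. det(S) = 3.3333·4.9167 - (-0.6667)² = 15.9444.
  S^{-1} = (1/det) · [[d, -b], [-b, a]] = [[0.3084, 0.0418],
 [0.0418, 0.2091]].

Step 4 — quadratic form (x̄ - mu_0)^T · S^{-1} · (x̄ - mu_0):
  S^{-1} · (x̄ - mu_0) = (0.5645, -0.1777),
  (x̄ - mu_0)^T · [...] = (2)·(0.5645) + (-1.25)·(-0.1777) = 1.351.

Step 5 — scale by n: T² = 4 · 1.351 = 5.4042.

T² ≈ 5.4042


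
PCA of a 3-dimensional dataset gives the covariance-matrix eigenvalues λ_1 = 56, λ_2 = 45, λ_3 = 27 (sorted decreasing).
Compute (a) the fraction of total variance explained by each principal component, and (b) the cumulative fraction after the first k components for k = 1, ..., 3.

Step 1 — total variance = trace(Sigma) = Σ λ_i = 56 + 45 + 27 = 128.

Step 2 — fraction explained by component i = λ_i / Σ λ:
  PC1: 56/128 = 0.4375
  PC2: 45/128 = 0.3516
  PC3: 27/128 = 0.2109

Step 3 — cumulative fraction after k components = (λ_1 + ... + λ_k) / Σ λ:
  k = 1: 56/128 = 0.4375
  k = 2: (56 + 45)/128 = 101/128 = 0.7891
  k = 3: (56 + 45 + 27)/128 = 128/128 = 1

Summary (fraction, with percent):

explained: PC1 0.4375 (43.75%), PC2 0.3516 (35.16%), PC3 0.2109 (21.09%);  cumulative: 0.4375, 0.7891, 1


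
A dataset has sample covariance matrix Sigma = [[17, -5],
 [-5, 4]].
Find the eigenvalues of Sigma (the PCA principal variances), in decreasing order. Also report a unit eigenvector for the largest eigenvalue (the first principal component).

Step 1 — characteristic polynomial of 2×2 Sigma:
  det(Sigma - λI) = λ² - trace · λ + det = 0.
  trace = 17 + 4 = 21, det = 17·4 - (-5)² = 43.
Step 2 — discriminant:
  Δ = trace² - 4·det = 441 - 172 = 269.
Step 3 — eigenvalues:
  λ = (trace ± √Δ)/2 = (21 ± 16.4012)/2,
  λ_1 = 18.7006,  λ_2 = 2.2994.

Step 4 — unit eigenvector for λ_1: solve (Sigma - λ_1 I)v = 0. First row:
  (17 - 18.7006)·v_x + (-5)·v_y = 0, i.e. (-1.7006)·v_x + (-5)·v_y = 0,
  so v ∝ (b, λ_1 - a) = (-5, 1.7006); multiply by -1 so the first entry is positive: u = (5, -1.7006).
  ||u|| = √((5)² + (-1.7006)²) = √(27.8921) ≈ 5.2813,
  v_1 = u/||u|| ≈ (0.9467, -0.322) (||v_1|| = 1).

λ_1 = 18.7006,  λ_2 = 2.2994;  v_1 ≈ (0.9467, -0.322)
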